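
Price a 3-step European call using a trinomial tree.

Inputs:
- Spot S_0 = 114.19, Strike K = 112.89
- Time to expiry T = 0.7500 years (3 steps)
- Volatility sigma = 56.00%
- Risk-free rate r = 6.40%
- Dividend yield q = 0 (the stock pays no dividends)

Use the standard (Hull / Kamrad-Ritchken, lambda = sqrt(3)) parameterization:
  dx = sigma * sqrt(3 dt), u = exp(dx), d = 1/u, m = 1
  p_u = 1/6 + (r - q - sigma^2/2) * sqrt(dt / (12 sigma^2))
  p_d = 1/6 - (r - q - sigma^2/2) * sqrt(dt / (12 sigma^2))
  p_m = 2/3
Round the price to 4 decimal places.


Answer: Price = V(0,0) = 22.8312

Derivation:
dt = T/N = 0.250000; dx = sigma*sqrt(3*dt) = 0.484974
u = exp(dx) = 1.624133; d = 1/u = 0.615713
p_u = 0.142748, p_m = 0.666667, p_d = 0.190585
Discount per step: exp(-r*dt) = 0.984127
Stock lattice S(k, j) with j the centered position index:
  k=0: S(0,+0) = 114.1900
  k=1: S(1,-1) = 70.3083; S(1,+0) = 114.1900; S(1,+1) = 185.4598
  k=2: S(2,-2) = 43.2897; S(2,-1) = 70.3083; S(2,+0) = 114.1900; S(2,+1) = 185.4598; S(2,+2) = 301.2114
  k=3: S(3,-3) = 26.6540; S(3,-2) = 43.2897; S(3,-1) = 70.3083; S(3,+0) = 114.1900; S(3,+1) = 185.4598; S(3,+2) = 301.2114; S(3,+3) = 489.2073
Terminal payoffs V(N, j) = max(S_T - K, 0):
  V(3,-3) = 0.000000; V(3,-2) = 0.000000; V(3,-1) = 0.000000; V(3,+0) = 1.300000; V(3,+1) = 72.569764; V(3,+2) = 188.321351; V(3,+3) = 376.317339
Backward induction: V(k, j) = exp(-r*dt) * [p_u * V(k+1, j+1) + p_m * V(k+1, j) + p_d * V(k+1, j-1)]
  V(2,-2) = exp(-r*dt) * [p_u*0.000000 + p_m*0.000000 + p_d*0.000000] = 0.000000
  V(2,-1) = exp(-r*dt) * [p_u*1.300000 + p_m*0.000000 + p_d*0.000000] = 0.182627
  V(2,+0) = exp(-r*dt) * [p_u*72.569764 + p_m*1.300000 + p_d*0.000000] = 11.047662
  V(2,+1) = exp(-r*dt) * [p_u*188.321351 + p_m*72.569764 + p_d*1.300000] = 74.311528
  V(2,+2) = exp(-r*dt) * [p_u*376.317339 + p_m*188.321351 + p_d*72.569764] = 190.031844
  V(1,-1) = exp(-r*dt) * [p_u*11.047662 + p_m*0.182627 + p_d*0.000000] = 1.671817
  V(1,+0) = exp(-r*dt) * [p_u*74.311528 + p_m*11.047662 + p_d*0.182627] = 17.721895
  V(1,+1) = exp(-r*dt) * [p_u*190.031844 + p_m*74.311528 + p_d*11.047662] = 77.522842
  V(0,+0) = exp(-r*dt) * [p_u*77.522842 + p_m*17.721895 + p_d*1.671817] = 22.831204


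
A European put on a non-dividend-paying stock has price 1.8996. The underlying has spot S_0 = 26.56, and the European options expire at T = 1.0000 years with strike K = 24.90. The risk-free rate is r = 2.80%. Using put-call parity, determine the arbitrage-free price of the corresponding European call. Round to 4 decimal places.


Put-call parity: C - P = S_0 * exp(-qT) - K * exp(-rT).
S_0 * exp(-qT) = 26.5600 * 1.00000000 = 26.56000000
K * exp(-rT) = 24.9000 * 0.97238837 = 24.21247033
C = P + S*exp(-qT) - K*exp(-rT)
C = 1.8996 + 26.56000000 - 24.21247033 = 4.2471

Answer: Call price = 4.2471


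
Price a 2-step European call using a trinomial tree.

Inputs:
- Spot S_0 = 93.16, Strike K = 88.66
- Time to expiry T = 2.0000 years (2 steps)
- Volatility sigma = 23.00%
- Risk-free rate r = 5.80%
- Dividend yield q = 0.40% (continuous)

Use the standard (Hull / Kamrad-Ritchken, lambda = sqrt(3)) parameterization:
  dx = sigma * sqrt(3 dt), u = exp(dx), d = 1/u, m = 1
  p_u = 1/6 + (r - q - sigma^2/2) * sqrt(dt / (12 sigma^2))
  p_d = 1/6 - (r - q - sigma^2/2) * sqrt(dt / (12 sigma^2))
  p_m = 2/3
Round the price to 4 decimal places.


dt = T/N = 1.000000; dx = sigma*sqrt(3*dt) = 0.398372
u = exp(dx) = 1.489398; d = 1/u = 0.671412
p_u = 0.201245, p_m = 0.666667, p_d = 0.132088
Discount per step: exp(-r*dt) = 0.943650
Stock lattice S(k, j) with j the centered position index:
  k=0: S(0,+0) = 93.1600
  k=1: S(1,-1) = 62.5488; S(1,+0) = 93.1600; S(1,+1) = 138.7523
  k=2: S(2,-2) = 41.9960; S(2,-1) = 62.5488; S(2,+0) = 93.1600; S(2,+1) = 138.7523; S(2,+2) = 206.6573
Terminal payoffs V(N, j) = max(S_T - K, 0):
  V(2,-2) = 0.000000; V(2,-1) = 0.000000; V(2,+0) = 4.500000; V(2,+1) = 50.092272; V(2,+2) = 117.997290
Backward induction: V(k, j) = exp(-r*dt) * [p_u * V(k+1, j+1) + p_m * V(k+1, j) + p_d * V(k+1, j-1)]
  V(1,-1) = exp(-r*dt) * [p_u*4.500000 + p_m*0.000000 + p_d*0.000000] = 0.854571
  V(1,+0) = exp(-r*dt) * [p_u*50.092272 + p_m*4.500000 + p_d*0.000000] = 12.343711
  V(1,+1) = exp(-r*dt) * [p_u*117.997290 + p_m*50.092272 + p_d*4.500000] = 54.482198
  V(0,+0) = exp(-r*dt) * [p_u*54.482198 + p_m*12.343711 + p_d*0.854571] = 18.218375

Answer: Price = V(0,0) = 18.2184


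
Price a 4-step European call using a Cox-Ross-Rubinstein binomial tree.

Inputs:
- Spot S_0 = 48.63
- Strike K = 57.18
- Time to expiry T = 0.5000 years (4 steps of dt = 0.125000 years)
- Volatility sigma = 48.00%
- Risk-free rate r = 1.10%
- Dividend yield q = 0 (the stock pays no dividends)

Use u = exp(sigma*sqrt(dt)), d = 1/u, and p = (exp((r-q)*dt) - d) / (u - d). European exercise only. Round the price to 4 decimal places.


Answer: Price = V(0,0) = 4.0889

Derivation:
dt = T/N = 0.125000
u = exp(sigma*sqrt(dt)) = 1.184956; d = 1/u = 0.843913
p = (exp((r-q)*dt) - d) / (u - d) = 0.461710
Discount per step: exp(-r*dt) = 0.998626
Stock lattice S(k, i) with i counting down-moves:
  k=0: S(0,0) = 48.6300
  k=1: S(1,0) = 57.6244; S(1,1) = 41.0395
  k=2: S(2,0) = 68.2824; S(2,1) = 48.6300; S(2,2) = 34.6338
  k=3: S(3,0) = 80.9116; S(3,1) = 57.6244; S(3,2) = 41.0395; S(3,3) = 29.2279
  k=4: S(4,0) = 95.8767; S(4,1) = 68.2824; S(4,2) = 48.6300; S(4,3) = 34.6338; S(4,4) = 24.6658
Terminal payoffs V(N, i) = max(S_T - K, 0):
  V(4,0) = 38.696714; V(4,1) = 11.102389; V(4,2) = 0.000000; V(4,3) = 0.000000; V(4,4) = 0.000000
Backward induction: V(k, i) = exp(-r*dt) * [p * V(k+1, i) + (1-p) * V(k+1, i+1)].
  V(3,0) = exp(-r*dt) * [p*38.696714 + (1-p)*11.102389] = 23.810193
  V(3,1) = exp(-r*dt) * [p*11.102389 + (1-p)*0.000000] = 5.119036
  V(3,2) = exp(-r*dt) * [p*0.000000 + (1-p)*0.000000] = 0.000000
  V(3,3) = exp(-r*dt) * [p*0.000000 + (1-p)*0.000000] = 0.000000
  V(2,0) = exp(-r*dt) * [p*23.810193 + (1-p)*5.119036] = 13.730032
  V(2,1) = exp(-r*dt) * [p*5.119036 + (1-p)*0.000000] = 2.360261
  V(2,2) = exp(-r*dt) * [p*0.000000 + (1-p)*0.000000] = 0.000000
  V(1,0) = exp(-r*dt) * [p*13.730032 + (1-p)*2.360261] = 7.599338
  V(1,1) = exp(-r*dt) * [p*2.360261 + (1-p)*0.000000] = 1.088258
  V(0,0) = exp(-r*dt) * [p*7.599338 + (1-p)*1.088258] = 4.088860


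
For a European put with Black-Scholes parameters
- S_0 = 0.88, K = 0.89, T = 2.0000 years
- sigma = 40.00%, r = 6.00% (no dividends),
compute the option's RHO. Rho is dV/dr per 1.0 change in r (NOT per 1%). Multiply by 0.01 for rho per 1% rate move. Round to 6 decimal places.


Answer: Rho = -0.846396

Derivation:
d1 = 0.4749997665; d2 = -0.0906856585
phi(d1) = 0.3563824161; exp(-qT) = 1.0000000000; exp(-rT) = 0.8869204367
N(-d2) = 0.5361288167
Rho = -K*T*exp(-rT)*N(-d2) = -0.8900 * 2.0000 * 0.8869204367 * 0.5361288167 = -0.846396


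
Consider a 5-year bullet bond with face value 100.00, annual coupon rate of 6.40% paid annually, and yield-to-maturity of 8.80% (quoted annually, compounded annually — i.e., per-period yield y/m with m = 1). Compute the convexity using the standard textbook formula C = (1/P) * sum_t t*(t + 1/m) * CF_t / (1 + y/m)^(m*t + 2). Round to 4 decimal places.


Coupon per period c = face * coupon_rate / m = 6.400000
Periods per year m = 1; per-period yield y/m = 0.088000
Number of cashflows N = 5
Cashflows (t years, CF_t, discount factor 1/(1+y/m)^(m*t), PV):
  t = 1.0000: CF_t = 6.400000, DF = 0.919118, PV = 5.882353
  t = 2.0000: CF_t = 6.400000, DF = 0.844777, PV = 5.406574
  t = 3.0000: CF_t = 6.400000, DF = 0.776450, PV = 4.969278
  t = 4.0000: CF_t = 6.400000, DF = 0.713649, PV = 4.567351
  t = 5.0000: CF_t = 106.400000, DF = 0.655927, PV = 69.790635
Price P = sum_t PV_t = 90.616192
Convexity numerator sum_t t*(t + 1/m) * CF_t / (1+y/m)^(m*t + 2):
  t = 1.0000: term = 9.938556
  t = 2.0000: term = 27.404106
  t = 3.0000: term = 50.375195
  t = 4.0000: term = 77.167885
  t = 5.0000: term = 1768.726225
Convexity = (1/P) * sum = 1933.611967 / 90.616192 = 21.338482

Answer: Convexity = 21.3385


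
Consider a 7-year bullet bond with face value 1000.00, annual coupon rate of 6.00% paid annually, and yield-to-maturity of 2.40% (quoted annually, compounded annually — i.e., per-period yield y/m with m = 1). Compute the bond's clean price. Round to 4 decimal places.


Coupon per period c = face * coupon_rate / m = 60.000000
Periods per year m = 1; per-period yield y/m = 0.024000
Number of cashflows N = 7
Cashflows (t years, CF_t, discount factor 1/(1+y/m)^(m*t), PV):
  t = 1.0000: CF_t = 60.000000, DF = 0.976562, PV = 58.593750
  t = 2.0000: CF_t = 60.000000, DF = 0.953674, PV = 57.220459
  t = 3.0000: CF_t = 60.000000, DF = 0.931323, PV = 55.879354
  t = 4.0000: CF_t = 60.000000, DF = 0.909495, PV = 54.569682
  t = 5.0000: CF_t = 60.000000, DF = 0.888178, PV = 53.290705
  t = 6.0000: CF_t = 60.000000, DF = 0.867362, PV = 52.041704
  t = 7.0000: CF_t = 1060.000000, DF = 0.847033, PV = 897.854924
Price P = sum_t PV_t = 1229.450579

Answer: Price = 1229.4506


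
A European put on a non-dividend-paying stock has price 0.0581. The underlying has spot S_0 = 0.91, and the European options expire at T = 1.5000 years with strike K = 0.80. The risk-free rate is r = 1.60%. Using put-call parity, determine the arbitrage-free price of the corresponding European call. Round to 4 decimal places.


Put-call parity: C - P = S_0 * exp(-qT) - K * exp(-rT).
S_0 * exp(-qT) = 0.9100 * 1.00000000 = 0.91000000
K * exp(-rT) = 0.8000 * 0.97628571 = 0.78102857
C = P + S*exp(-qT) - K*exp(-rT)
C = 0.0581 + 0.91000000 - 0.78102857 = 0.1871

Answer: Call price = 0.1871


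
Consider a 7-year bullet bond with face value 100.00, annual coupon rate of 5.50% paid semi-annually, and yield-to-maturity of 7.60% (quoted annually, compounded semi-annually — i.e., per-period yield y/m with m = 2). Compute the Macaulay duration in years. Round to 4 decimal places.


Coupon per period c = face * coupon_rate / m = 2.750000
Periods per year m = 2; per-period yield y/m = 0.038000
Number of cashflows N = 14
Cashflows (t years, CF_t, discount factor 1/(1+y/m)^(m*t), PV):
  t = 0.5000: CF_t = 2.750000, DF = 0.963391, PV = 2.649326
  t = 1.0000: CF_t = 2.750000, DF = 0.928122, PV = 2.552337
  t = 1.5000: CF_t = 2.750000, DF = 0.894145, PV = 2.458899
  t = 2.0000: CF_t = 2.750000, DF = 0.861411, PV = 2.368881
  t = 2.5000: CF_t = 2.750000, DF = 0.829876, PV = 2.282159
  t = 3.0000: CF_t = 2.750000, DF = 0.799495, PV = 2.198612
  t = 3.5000: CF_t = 2.750000, DF = 0.770227, PV = 2.118123
  t = 4.0000: CF_t = 2.750000, DF = 0.742030, PV = 2.040581
  t = 4.5000: CF_t = 2.750000, DF = 0.714865, PV = 1.965878
  t = 5.0000: CF_t = 2.750000, DF = 0.688694, PV = 1.893909
  t = 5.5000: CF_t = 2.750000, DF = 0.663482, PV = 1.824575
  t = 6.0000: CF_t = 2.750000, DF = 0.639193, PV = 1.757780
  t = 6.5000: CF_t = 2.750000, DF = 0.615793, PV = 1.693429
  t = 7.0000: CF_t = 102.750000, DF = 0.593249, PV = 60.956340
Price P = sum_t PV_t = 88.760829
Macaulay numerator sum_t t * PV_t:
  t * PV_t at t = 0.5000: 1.324663
  t * PV_t at t = 1.0000: 2.552337
  t * PV_t at t = 1.5000: 3.688348
  t * PV_t at t = 2.0000: 4.737762
  t * PV_t at t = 2.5000: 5.705398
  t * PV_t at t = 3.0000: 6.595836
  t * PV_t at t = 3.5000: 7.413431
  t * PV_t at t = 4.0000: 8.162325
  t * PV_t at t = 4.5000: 8.846450
  t * PV_t at t = 5.0000: 9.469546
  t * PV_t at t = 5.5000: 10.035164
  t * PV_t at t = 6.0000: 10.546678
  t * PV_t at t = 6.5000: 11.007291
  t * PV_t at t = 7.0000: 426.694379
Macaulay duration D = (sum_t t * PV_t) / P = 516.779608 / 88.760829 = 5.822158

Answer: Macaulay duration = 5.8222 years


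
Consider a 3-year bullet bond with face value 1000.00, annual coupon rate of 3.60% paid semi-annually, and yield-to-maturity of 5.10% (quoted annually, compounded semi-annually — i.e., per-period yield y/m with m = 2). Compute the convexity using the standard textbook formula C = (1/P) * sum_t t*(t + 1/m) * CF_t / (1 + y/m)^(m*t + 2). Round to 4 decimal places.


Answer: Convexity = 9.3973

Derivation:
Coupon per period c = face * coupon_rate / m = 18.000000
Periods per year m = 2; per-period yield y/m = 0.025500
Number of cashflows N = 6
Cashflows (t years, CF_t, discount factor 1/(1+y/m)^(m*t), PV):
  t = 0.5000: CF_t = 18.000000, DF = 0.975134, PV = 17.552413
  t = 1.0000: CF_t = 18.000000, DF = 0.950886, PV = 17.115957
  t = 1.5000: CF_t = 18.000000, DF = 0.927242, PV = 16.690353
  t = 2.0000: CF_t = 18.000000, DF = 0.904185, PV = 16.275332
  t = 2.5000: CF_t = 18.000000, DF = 0.881702, PV = 15.870631
  t = 3.0000: CF_t = 1018.000000, DF = 0.859777, PV = 875.253366
Price P = sum_t PV_t = 958.758051
Convexity numerator sum_t t*(t + 1/m) * CF_t / (1+y/m)^(m*t + 2):
  t = 0.5000: term = 8.345176
  t = 1.0000: term = 24.412997
  t = 1.5000: term = 47.611892
  t = 2.0000: term = 77.379964
  t = 2.5000: term = 113.183760
  t = 3.0000: term = 8738.799184
Convexity = (1/P) * sum = 9009.732972 / 958.758051 = 9.397296


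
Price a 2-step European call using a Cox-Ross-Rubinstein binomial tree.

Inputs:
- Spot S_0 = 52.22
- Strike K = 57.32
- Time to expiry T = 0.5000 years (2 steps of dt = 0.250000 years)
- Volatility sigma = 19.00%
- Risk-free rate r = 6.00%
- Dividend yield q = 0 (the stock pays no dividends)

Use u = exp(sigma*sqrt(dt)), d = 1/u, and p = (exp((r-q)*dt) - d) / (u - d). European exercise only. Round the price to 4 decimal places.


Answer: Price = V(0,0) = 1.7462

Derivation:
dt = T/N = 0.250000
u = exp(sigma*sqrt(dt)) = 1.099659; d = 1/u = 0.909373
p = (exp((r-q)*dt) - d) / (u - d) = 0.555691
Discount per step: exp(-r*dt) = 0.985112
Stock lattice S(k, i) with i counting down-moves:
  k=0: S(0,0) = 52.2200
  k=1: S(1,0) = 57.4242; S(1,1) = 47.4875
  k=2: S(2,0) = 63.1470; S(2,1) = 52.2200; S(2,2) = 43.1838
Terminal payoffs V(N, i) = max(S_T - K, 0):
  V(2,0) = 5.827014; V(2,1) = 0.000000; V(2,2) = 0.000000
Backward induction: V(k, i) = exp(-r*dt) * [p * V(k+1, i) + (1-p) * V(k+1, i+1)].
  V(1,0) = exp(-r*dt) * [p*5.827014 + (1-p)*0.000000] = 3.189810
  V(1,1) = exp(-r*dt) * [p*0.000000 + (1-p)*0.000000] = 0.000000
  V(0,0) = exp(-r*dt) * [p*3.189810 + (1-p)*0.000000] = 1.746158


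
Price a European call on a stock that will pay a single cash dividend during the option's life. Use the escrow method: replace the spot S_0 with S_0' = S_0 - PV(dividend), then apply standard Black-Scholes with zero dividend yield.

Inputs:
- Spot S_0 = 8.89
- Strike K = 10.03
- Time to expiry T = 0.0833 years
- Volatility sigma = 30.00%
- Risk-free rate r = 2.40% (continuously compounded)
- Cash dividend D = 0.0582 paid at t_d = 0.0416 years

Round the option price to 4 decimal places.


PV(D) = D * exp(-r * t_d) = 0.0582 * 0.99900210 = 0.05814192
S_0' = S_0 - PV(D) = 8.8900 - 0.05814192 = 8.83185808
d1 = (ln(S_0'/K) + (r + sigma^2/2)*T) / (sigma*sqrt(T)) = -1.40286627
d2 = d1 - sigma*sqrt(T) = -1.48945148
exp(-rT) = 0.99800280
N(d1) = 0.08032836; N(d2) = 0.06818426
C = S_0' * N(d1) - K * exp(-rT) * N(d2) = 8.83185808 * 0.08032836 - 10.0300 * 0.99800280 * 0.06818426 = 0.0269

Answer: Price = 0.0269


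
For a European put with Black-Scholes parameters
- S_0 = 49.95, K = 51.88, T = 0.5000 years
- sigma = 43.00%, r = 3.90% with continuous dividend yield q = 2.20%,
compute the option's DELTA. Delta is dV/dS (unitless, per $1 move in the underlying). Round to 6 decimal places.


Answer: Delta = -0.472721

Derivation:
d1 = 0.0552995182; d2 = -0.2487563977
phi(d1) = 0.3983327564; exp(-qT) = 0.9890602788; exp(-rT) = 0.9806888952
N(-d1) = 0.4779499230
Delta = -exp(-qT) * N(-d1) = -0.9890602788 * 0.4779499230 = -0.472721


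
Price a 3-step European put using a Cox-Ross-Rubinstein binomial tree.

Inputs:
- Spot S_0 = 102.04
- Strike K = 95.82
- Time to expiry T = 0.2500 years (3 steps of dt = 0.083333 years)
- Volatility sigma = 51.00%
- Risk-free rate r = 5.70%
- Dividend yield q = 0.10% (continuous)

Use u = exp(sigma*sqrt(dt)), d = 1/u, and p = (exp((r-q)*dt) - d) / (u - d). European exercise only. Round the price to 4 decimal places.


Answer: Price = V(0,0) = 7.1895

Derivation:
dt = T/N = 0.083333
u = exp(sigma*sqrt(dt)) = 1.158614; d = 1/u = 0.863100
p = (exp((r-q)*dt) - d) / (u - d) = 0.479089
Discount per step: exp(-r*dt) = 0.995261
Stock lattice S(k, i) with i counting down-moves:
  k=0: S(0,0) = 102.0400
  k=1: S(1,0) = 118.2250; S(1,1) = 88.0708
  k=2: S(2,0) = 136.9771; S(2,1) = 102.0400; S(2,2) = 76.0139
  k=3: S(3,0) = 158.7035; S(3,1) = 118.2250; S(3,2) = 88.0708; S(3,3) = 65.6076
Terminal payoffs V(N, i) = max(K - S_T, 0):
  V(3,0) = 0.000000; V(3,1) = 0.000000; V(3,2) = 7.749241; V(3,3) = 30.212374
Backward induction: V(k, i) = exp(-r*dt) * [p * V(k+1, i) + (1-p) * V(k+1, i+1)].
  V(2,0) = exp(-r*dt) * [p*0.000000 + (1-p)*0.000000] = 0.000000
  V(2,1) = exp(-r*dt) * [p*0.000000 + (1-p)*7.749241] = 4.017537
  V(2,2) = exp(-r*dt) * [p*7.749241 + (1-p)*30.212374] = 19.358366
  V(1,0) = exp(-r*dt) * [p*0.000000 + (1-p)*4.017537] = 2.082863
  V(1,1) = exp(-r*dt) * [p*4.017537 + (1-p)*19.358366] = 11.951839
  V(0,0) = exp(-r*dt) * [p*2.082863 + (1-p)*11.951839] = 7.189491


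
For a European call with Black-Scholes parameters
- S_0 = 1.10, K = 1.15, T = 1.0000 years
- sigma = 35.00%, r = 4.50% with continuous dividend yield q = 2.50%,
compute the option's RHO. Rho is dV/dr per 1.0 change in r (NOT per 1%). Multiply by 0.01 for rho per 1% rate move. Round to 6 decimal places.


Answer: Rho = 0.443367

Derivation:
d1 = 0.1051378212; d2 = -0.2448621788
phi(d1) = 0.3967434162; exp(-qT) = 0.9753099120; exp(-rT) = 0.9559974818
N(d2) = 0.4032815736
Rho = K*T*exp(-rT)*N(d2) = 1.1500 * 1.0000 * 0.9559974818 * 0.4032815736 = 0.443367


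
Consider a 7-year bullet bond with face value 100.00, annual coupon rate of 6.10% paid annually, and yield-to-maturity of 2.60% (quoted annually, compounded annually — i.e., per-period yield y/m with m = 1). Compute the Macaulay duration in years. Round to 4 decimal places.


Answer: Macaulay duration = 6.0199 years

Derivation:
Coupon per period c = face * coupon_rate / m = 6.100000
Periods per year m = 1; per-period yield y/m = 0.026000
Number of cashflows N = 7
Cashflows (t years, CF_t, discount factor 1/(1+y/m)^(m*t), PV):
  t = 1.0000: CF_t = 6.100000, DF = 0.974659, PV = 5.945419
  t = 2.0000: CF_t = 6.100000, DF = 0.949960, PV = 5.794755
  t = 3.0000: CF_t = 6.100000, DF = 0.925887, PV = 5.647910
  t = 4.0000: CF_t = 6.100000, DF = 0.902424, PV = 5.504785
  t = 5.0000: CF_t = 6.100000, DF = 0.879555, PV = 5.365288
  t = 6.0000: CF_t = 6.100000, DF = 0.857266, PV = 5.229325
  t = 7.0000: CF_t = 106.100000, DF = 0.835542, PV = 88.651045
Price P = sum_t PV_t = 122.138528
Macaulay numerator sum_t t * PV_t:
  t * PV_t at t = 1.0000: 5.945419
  t * PV_t at t = 2.0000: 11.589511
  t * PV_t at t = 3.0000: 16.943729
  t * PV_t at t = 4.0000: 22.019142
  t * PV_t at t = 5.0000: 26.826440
  t * PV_t at t = 6.0000: 31.375953
  t * PV_t at t = 7.0000: 620.557314
Macaulay duration D = (sum_t t * PV_t) / P = 735.257507 / 122.138528 = 6.019865


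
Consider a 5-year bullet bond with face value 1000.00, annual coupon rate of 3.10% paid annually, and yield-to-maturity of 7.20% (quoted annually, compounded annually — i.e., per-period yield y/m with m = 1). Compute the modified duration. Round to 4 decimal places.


Coupon per period c = face * coupon_rate / m = 31.000000
Periods per year m = 1; per-period yield y/m = 0.072000
Number of cashflows N = 5
Cashflows (t years, CF_t, discount factor 1/(1+y/m)^(m*t), PV):
  t = 1.0000: CF_t = 31.000000, DF = 0.932836, PV = 28.917910
  t = 2.0000: CF_t = 31.000000, DF = 0.870183, PV = 26.975663
  t = 3.0000: CF_t = 31.000000, DF = 0.811738, PV = 25.163864
  t = 4.0000: CF_t = 31.000000, DF = 0.757218, PV = 23.473754
  t = 5.0000: CF_t = 1031.000000, DF = 0.706360, PV = 728.257119
Price P = sum_t PV_t = 832.788310
First compute Macaulay numerator sum_t t * PV_t:
  t * PV_t at t = 1.0000: 28.917910
  t * PV_t at t = 2.0000: 53.951325
  t * PV_t at t = 3.0000: 75.491593
  t * PV_t at t = 4.0000: 93.895017
  t * PV_t at t = 5.0000: 3641.285593
Macaulay duration D = 3893.541439 / 832.788310 = 4.675308
Modified duration = D / (1 + y/m) = 4.675308 / (1 + 0.072000) = 4.361294

Answer: Modified duration = 4.3613


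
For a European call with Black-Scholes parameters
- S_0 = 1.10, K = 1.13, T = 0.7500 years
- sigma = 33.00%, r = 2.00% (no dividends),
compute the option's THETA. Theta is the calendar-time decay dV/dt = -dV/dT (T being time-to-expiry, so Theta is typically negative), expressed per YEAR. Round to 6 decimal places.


d1 = 0.1012289119; d2 = -0.1845594713
phi(d1) = 0.3969034688; exp(-qT) = 1.0000000000; exp(-rT) = 0.9851119396
Theta = -S*exp(-qT)*phi(d1)*sigma/(2*sqrt(T)) - r*K*exp(-rT)*N(d2) + q*S*exp(-qT)*N(d1)
N(d1) = 0.5403156269; N(d2) = 0.4267872885; sqrt(T) = 0.8660254038
Term 1 = -1.1000 * 1.0000000000 * 0.3969034688 * 0.3300 / (2 * 0.8660254038) = -0.0831822938
Term 2 = -0.0200 * 1.1300 * 0.9851119396 * 0.4267872885 = -0.0095017915
Term 3 = 0 (no dividend yield, q = 0)
Theta = -0.0831822938 + (-0.0095017915) + (0.0000000000) = -0.092684

Answer: Theta = -0.092684


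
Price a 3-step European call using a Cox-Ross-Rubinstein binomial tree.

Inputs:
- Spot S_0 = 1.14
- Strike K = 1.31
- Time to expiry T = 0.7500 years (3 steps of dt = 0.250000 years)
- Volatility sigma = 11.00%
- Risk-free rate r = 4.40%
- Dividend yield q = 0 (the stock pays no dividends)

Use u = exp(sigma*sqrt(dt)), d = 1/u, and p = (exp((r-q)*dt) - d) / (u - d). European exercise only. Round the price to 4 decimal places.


Answer: Price = V(0,0) = 0.0067

Derivation:
dt = T/N = 0.250000
u = exp(sigma*sqrt(dt)) = 1.056541; d = 1/u = 0.946485
p = (exp((r-q)*dt) - d) / (u - d) = 0.586755
Discount per step: exp(-r*dt) = 0.989060
Stock lattice S(k, i) with i counting down-moves:
  k=0: S(0,0) = 1.1400
  k=1: S(1,0) = 1.2045; S(1,1) = 1.0790
  k=2: S(2,0) = 1.2726; S(2,1) = 1.1400; S(2,2) = 1.0213
  k=3: S(3,0) = 1.3445; S(3,1) = 1.2045; S(3,2) = 1.0790; S(3,3) = 0.9666
Terminal payoffs V(N, i) = max(S_T - K, 0):
  V(3,0) = 0.034508; V(3,1) = 0.000000; V(3,2) = 0.000000; V(3,3) = 0.000000
Backward induction: V(k, i) = exp(-r*dt) * [p * V(k+1, i) + (1-p) * V(k+1, i+1)].
  V(2,0) = exp(-r*dt) * [p*0.034508 + (1-p)*0.000000] = 0.020026
  V(2,1) = exp(-r*dt) * [p*0.000000 + (1-p)*0.000000] = 0.000000
  V(2,2) = exp(-r*dt) * [p*0.000000 + (1-p)*0.000000] = 0.000000
  V(1,0) = exp(-r*dt) * [p*0.020026 + (1-p)*0.000000] = 0.011622
  V(1,1) = exp(-r*dt) * [p*0.000000 + (1-p)*0.000000] = 0.000000
  V(0,0) = exp(-r*dt) * [p*0.011622 + (1-p)*0.000000] = 0.006745


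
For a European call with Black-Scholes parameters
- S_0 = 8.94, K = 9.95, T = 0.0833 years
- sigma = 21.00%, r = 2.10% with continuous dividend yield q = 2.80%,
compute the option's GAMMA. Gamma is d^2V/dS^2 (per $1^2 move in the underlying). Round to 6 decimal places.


Answer: Gamma = 0.160161

Derivation:
d1 = -1.7453209560; d2 = -1.8059306087
phi(d1) = 0.0869857338; exp(-qT) = 0.9976703179; exp(-rT) = 0.9982522291
Gamma = exp(-qT) * phi(d1) / (S * sigma * sqrt(T)) = 0.9976703179 * 0.0869857338 / (8.9400 * 0.2100 * 0.2886173938) = 0.160161


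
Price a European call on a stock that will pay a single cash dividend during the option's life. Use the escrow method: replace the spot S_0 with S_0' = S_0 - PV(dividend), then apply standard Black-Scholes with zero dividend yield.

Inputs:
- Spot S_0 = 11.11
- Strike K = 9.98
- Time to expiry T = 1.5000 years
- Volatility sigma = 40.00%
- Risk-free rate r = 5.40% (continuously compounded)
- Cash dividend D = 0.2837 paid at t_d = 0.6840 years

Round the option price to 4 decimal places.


PV(D) = D * exp(-r * t_d) = 0.2837 * 0.96373781 = 0.27341242
S_0' = S_0 - PV(D) = 11.1100 - 0.27341242 = 10.83658758
d1 = (ln(S_0'/K) + (r + sigma^2/2)*T) / (sigma*sqrt(T)) = 0.57837568
d2 = d1 - sigma*sqrt(T) = 0.08847773
exp(-rT) = 0.92219369
N(d1) = 0.71849474; N(d2) = 0.53525151
C = S_0' * N(d1) - K * exp(-rT) * N(d2) = 10.83658758 * 0.71849474 - 9.9800 * 0.92219369 * 0.53525151 = 2.8598

Answer: Price = 2.8598


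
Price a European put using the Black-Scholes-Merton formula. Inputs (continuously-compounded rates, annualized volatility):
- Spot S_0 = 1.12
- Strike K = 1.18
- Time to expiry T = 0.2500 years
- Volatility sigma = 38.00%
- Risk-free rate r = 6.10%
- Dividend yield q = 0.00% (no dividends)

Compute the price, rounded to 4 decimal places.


d1 = (ln(S/K) + (r - q + 0.5*sigma^2) * T) / (sigma * sqrt(T)) = -0.09939870
d2 = d1 - sigma * sqrt(T) = -0.28939870
exp(-rT) = 0.98486569; exp(-qT) = 1.00000000
P = K * exp(-rT) * N(-d2) - S_0 * exp(-qT) * N(-d1)
N(-d1) = 0.53958914; N(-d2) = 0.61386186
P = 1.1800 * 0.98486569 * 0.61386186 - 1.1200 * 1.00000000 * 0.53958914 = 0.1091

Answer: Price = 0.1091


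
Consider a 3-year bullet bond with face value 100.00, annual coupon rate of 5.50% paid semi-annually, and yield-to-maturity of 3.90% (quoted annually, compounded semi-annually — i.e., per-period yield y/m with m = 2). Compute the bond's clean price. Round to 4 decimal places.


Coupon per period c = face * coupon_rate / m = 2.750000
Periods per year m = 2; per-period yield y/m = 0.019500
Number of cashflows N = 6
Cashflows (t years, CF_t, discount factor 1/(1+y/m)^(m*t), PV):
  t = 0.5000: CF_t = 2.750000, DF = 0.980873, PV = 2.697401
  t = 1.0000: CF_t = 2.750000, DF = 0.962112, PV = 2.645807
  t = 1.5000: CF_t = 2.750000, DF = 0.943709, PV = 2.595201
  t = 2.0000: CF_t = 2.750000, DF = 0.925659, PV = 2.545563
  t = 2.5000: CF_t = 2.750000, DF = 0.907954, PV = 2.496874
  t = 3.0000: CF_t = 102.750000, DF = 0.890588, PV = 91.507871
Price P = sum_t PV_t = 104.488716

Answer: Price = 104.4887


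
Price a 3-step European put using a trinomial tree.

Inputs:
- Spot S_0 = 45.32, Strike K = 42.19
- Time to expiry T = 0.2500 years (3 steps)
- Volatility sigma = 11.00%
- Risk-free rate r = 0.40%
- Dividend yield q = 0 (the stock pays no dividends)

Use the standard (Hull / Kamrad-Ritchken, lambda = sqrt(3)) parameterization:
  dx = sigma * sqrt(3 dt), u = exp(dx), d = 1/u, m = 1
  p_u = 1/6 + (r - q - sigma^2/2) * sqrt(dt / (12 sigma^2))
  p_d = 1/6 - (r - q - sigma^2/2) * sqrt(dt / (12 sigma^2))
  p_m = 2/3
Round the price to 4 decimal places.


Answer: Price = V(0,0) = 0.1078

Derivation:
dt = T/N = 0.083333; dx = sigma*sqrt(3*dt) = 0.055000
u = exp(dx) = 1.056541; d = 1/u = 0.946485
p_u = 0.165114, p_m = 0.666667, p_d = 0.168220
Discount per step: exp(-r*dt) = 0.999667
Stock lattice S(k, j) with j the centered position index:
  k=0: S(0,+0) = 45.3200
  k=1: S(1,-1) = 42.8947; S(1,+0) = 45.3200; S(1,+1) = 47.8824
  k=2: S(2,-2) = 40.5992; S(2,-1) = 42.8947; S(2,+0) = 45.3200; S(2,+1) = 47.8824; S(2,+2) = 50.5897
  k=3: S(3,-3) = 38.4265; S(3,-2) = 40.5992; S(3,-1) = 42.8947; S(3,+0) = 45.3200; S(3,+1) = 47.8824; S(3,+2) = 50.5897; S(3,+3) = 53.4501
Terminal payoffs V(N, j) = max(K - S_T, 0):
  V(3,-3) = 3.763457; V(3,-2) = 1.590797; V(3,-1) = 0.000000; V(3,+0) = 0.000000; V(3,+1) = 0.000000; V(3,+2) = 0.000000; V(3,+3) = 0.000000
Backward induction: V(k, j) = exp(-r*dt) * [p_u * V(k+1, j+1) + p_m * V(k+1, j) + p_d * V(k+1, j-1)]
  V(2,-2) = exp(-r*dt) * [p_u*0.000000 + p_m*1.590797 + p_d*3.763457] = 1.693055
  V(2,-1) = exp(-r*dt) * [p_u*0.000000 + p_m*0.000000 + p_d*1.590797] = 0.267514
  V(2,+0) = exp(-r*dt) * [p_u*0.000000 + p_m*0.000000 + p_d*0.000000] = 0.000000
  V(2,+1) = exp(-r*dt) * [p_u*0.000000 + p_m*0.000000 + p_d*0.000000] = 0.000000
  V(2,+2) = exp(-r*dt) * [p_u*0.000000 + p_m*0.000000 + p_d*0.000000] = 0.000000
  V(1,-1) = exp(-r*dt) * [p_u*0.000000 + p_m*0.267514 + p_d*1.693055] = 0.462994
  V(1,+0) = exp(-r*dt) * [p_u*0.000000 + p_m*0.000000 + p_d*0.267514] = 0.044986
  V(1,+1) = exp(-r*dt) * [p_u*0.000000 + p_m*0.000000 + p_d*0.000000] = 0.000000
  V(0,+0) = exp(-r*dt) * [p_u*0.000000 + p_m*0.044986 + p_d*0.462994] = 0.107839


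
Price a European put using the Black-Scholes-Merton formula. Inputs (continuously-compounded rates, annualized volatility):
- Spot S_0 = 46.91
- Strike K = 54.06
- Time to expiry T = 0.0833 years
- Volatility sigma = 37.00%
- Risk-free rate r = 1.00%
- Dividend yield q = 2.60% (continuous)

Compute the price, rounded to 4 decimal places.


d1 = (ln(S/K) + (r - q + 0.5*sigma^2) * T) / (sigma * sqrt(T)) = -1.28754188
d2 = d1 - sigma * sqrt(T) = -1.39433032
exp(-rT) = 0.99916735; exp(-qT) = 0.99783654
P = K * exp(-rT) * N(-d2) - S_0 * exp(-qT) * N(-d1)
N(-d1) = 0.90104726; N(-d2) = 0.91839106
P = 54.0600 * 0.99916735 * 0.91839106 - 46.9100 * 0.99783654 * 0.90104726 = 7.4302

Answer: Price = 7.4302


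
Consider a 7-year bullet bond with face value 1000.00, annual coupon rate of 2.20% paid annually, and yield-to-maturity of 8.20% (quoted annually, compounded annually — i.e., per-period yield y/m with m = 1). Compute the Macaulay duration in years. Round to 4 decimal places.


Coupon per period c = face * coupon_rate / m = 22.000000
Periods per year m = 1; per-period yield y/m = 0.082000
Number of cashflows N = 7
Cashflows (t years, CF_t, discount factor 1/(1+y/m)^(m*t), PV):
  t = 1.0000: CF_t = 22.000000, DF = 0.924214, PV = 20.332717
  t = 2.0000: CF_t = 22.000000, DF = 0.854172, PV = 18.791790
  t = 3.0000: CF_t = 22.000000, DF = 0.789438, PV = 17.367644
  t = 4.0000: CF_t = 22.000000, DF = 0.729610, PV = 16.051427
  t = 5.0000: CF_t = 22.000000, DF = 0.674316, PV = 14.834960
  t = 6.0000: CF_t = 22.000000, DF = 0.623213, PV = 13.710684
  t = 7.0000: CF_t = 1022.000000, DF = 0.575982, PV = 588.653961
Price P = sum_t PV_t = 689.743182
Macaulay numerator sum_t t * PV_t:
  t * PV_t at t = 1.0000: 20.332717
  t * PV_t at t = 2.0000: 37.583581
  t * PV_t at t = 3.0000: 52.102931
  t * PV_t at t = 4.0000: 64.205706
  t * PV_t at t = 5.0000: 74.174800
  t * PV_t at t = 6.0000: 82.264103
  t * PV_t at t = 7.0000: 4120.577724
Macaulay duration D = (sum_t t * PV_t) / P = 4451.241562 / 689.743182 = 6.453477

Answer: Macaulay duration = 6.4535 years


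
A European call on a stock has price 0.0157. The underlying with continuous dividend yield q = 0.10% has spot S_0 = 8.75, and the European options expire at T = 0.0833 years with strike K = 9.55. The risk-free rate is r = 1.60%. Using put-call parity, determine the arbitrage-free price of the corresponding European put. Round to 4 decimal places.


Answer: Put price = 0.8037

Derivation:
Put-call parity: C - P = S_0 * exp(-qT) - K * exp(-rT).
S_0 * exp(-qT) = 8.7500 * 0.99991670 = 8.74927116
K * exp(-rT) = 9.5500 * 0.99866809 = 9.53728024
P = C - S*exp(-qT) + K*exp(-rT)
P = 0.0157 - 8.74927116 + 9.53728024 = 0.8037


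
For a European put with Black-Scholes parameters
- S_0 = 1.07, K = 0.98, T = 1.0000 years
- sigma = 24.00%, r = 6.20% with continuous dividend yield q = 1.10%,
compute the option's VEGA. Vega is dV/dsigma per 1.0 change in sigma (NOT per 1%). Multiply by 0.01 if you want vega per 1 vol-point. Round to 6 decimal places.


d1 = 0.6985889825; d2 = 0.4585889825
phi(d1) = 0.3125621916; exp(-qT) = 0.9890602788; exp(-rT) = 0.9398828868
Vega = S * exp(-qT) * phi(d1) * sqrt(T) = 1.0700 * 0.9890602788 * 0.3125621916 * 1.0000000000 = 0.330783

Answer: Vega = 0.330783


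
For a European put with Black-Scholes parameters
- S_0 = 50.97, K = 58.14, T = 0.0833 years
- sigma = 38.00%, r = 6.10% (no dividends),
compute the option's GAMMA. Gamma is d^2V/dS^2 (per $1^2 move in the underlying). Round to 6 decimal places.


d1 = -1.0988971027; d2 = -1.2085717124
phi(d1) = 0.2181165002; exp(-qT) = 1.0000000000; exp(-rT) = 0.9949315880
Gamma = exp(-qT) * phi(d1) / (S * sigma * sqrt(T)) = 1.0000000000 * 0.2181165002 / (50.9700 * 0.3800 * 0.2886173938) = 0.039018

Answer: Gamma = 0.039018


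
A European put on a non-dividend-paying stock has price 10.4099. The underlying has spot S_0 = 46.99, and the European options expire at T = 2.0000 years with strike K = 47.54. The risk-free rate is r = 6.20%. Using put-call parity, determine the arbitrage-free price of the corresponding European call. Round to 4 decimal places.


Answer: Call price = 15.4040

Derivation:
Put-call parity: C - P = S_0 * exp(-qT) - K * exp(-rT).
S_0 * exp(-qT) = 46.9900 * 1.00000000 = 46.99000000
K * exp(-rT) = 47.5400 * 0.88337984 = 41.99587764
C = P + S*exp(-qT) - K*exp(-rT)
C = 10.4099 + 46.99000000 - 41.99587764 = 15.4040


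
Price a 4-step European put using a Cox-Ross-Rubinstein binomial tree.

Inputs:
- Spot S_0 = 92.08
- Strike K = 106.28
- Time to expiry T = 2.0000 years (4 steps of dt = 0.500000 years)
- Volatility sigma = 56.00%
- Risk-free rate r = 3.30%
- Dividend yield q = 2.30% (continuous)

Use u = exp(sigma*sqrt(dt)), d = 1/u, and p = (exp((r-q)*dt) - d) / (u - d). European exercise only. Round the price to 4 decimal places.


dt = T/N = 0.500000
u = exp(sigma*sqrt(dt)) = 1.485839; d = 1/u = 0.673020
p = (exp((r-q)*dt) - d) / (u - d) = 0.408445
Discount per step: exp(-r*dt) = 0.983635
Stock lattice S(k, i) with i counting down-moves:
  k=0: S(0,0) = 92.0800
  k=1: S(1,0) = 136.8161; S(1,1) = 61.9717
  k=2: S(2,0) = 203.2867; S(2,1) = 92.0800; S(2,2) = 41.7082
  k=3: S(3,0) = 302.0514; S(3,1) = 136.8161; S(3,2) = 61.9717; S(3,3) = 28.0705
  k=4: S(4,0) = 448.7998; S(4,1) = 203.2867; S(4,2) = 92.0800; S(4,3) = 41.7082; S(4,4) = 18.8920
Terminal payoffs V(N, i) = max(K - S_T, 0):
  V(4,0) = 0.000000; V(4,1) = 0.000000; V(4,2) = 14.200000; V(4,3) = 64.571783; V(4,4) = 87.388000
Backward induction: V(k, i) = exp(-r*dt) * [p * V(k+1, i) + (1-p) * V(k+1, i+1)].
  V(3,0) = exp(-r*dt) * [p*0.000000 + (1-p)*0.000000] = 0.000000
  V(3,1) = exp(-r*dt) * [p*0.000000 + (1-p)*14.200000] = 8.262611
  V(3,2) = exp(-r*dt) * [p*14.200000 + (1-p)*64.571783] = 43.277652
  V(3,3) = exp(-r*dt) * [p*64.571783 + (1-p)*87.388000] = 76.791253
  V(2,0) = exp(-r*dt) * [p*0.000000 + (1-p)*8.262611] = 4.807798
  V(2,1) = exp(-r*dt) * [p*8.262611 + (1-p)*43.277652] = 28.501738
  V(2,2) = exp(-r*dt) * [p*43.277652 + (1-p)*76.791253] = 62.070122
  V(1,0) = exp(-r*dt) * [p*4.807798 + (1-p)*28.501738] = 18.516007
  V(1,1) = exp(-r*dt) * [p*28.501738 + (1-p)*62.070122] = 47.567887
  V(0,0) = exp(-r*dt) * [p*18.516007 + (1-p)*47.567887] = 35.117533

Answer: Price = V(0,0) = 35.1175


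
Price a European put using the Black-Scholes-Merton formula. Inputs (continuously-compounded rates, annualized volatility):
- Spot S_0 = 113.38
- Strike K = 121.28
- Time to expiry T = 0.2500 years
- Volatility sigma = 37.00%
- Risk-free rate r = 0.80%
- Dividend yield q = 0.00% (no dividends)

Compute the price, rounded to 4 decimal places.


d1 = (ln(S/K) + (r - q + 0.5*sigma^2) * T) / (sigma * sqrt(T)) = -0.26078061
d2 = d1 - sigma * sqrt(T) = -0.44578061
exp(-rT) = 0.99800200; exp(-qT) = 1.00000000
P = K * exp(-rT) * N(-d2) - S_0 * exp(-qT) * N(-d1)
N(-d1) = 0.60286915; N(-d2) = 0.67212214
P = 121.2800 * 0.99800200 * 0.67212214 - 113.3800 * 1.00000000 * 0.60286915 = 12.9988

Answer: Price = 12.9988


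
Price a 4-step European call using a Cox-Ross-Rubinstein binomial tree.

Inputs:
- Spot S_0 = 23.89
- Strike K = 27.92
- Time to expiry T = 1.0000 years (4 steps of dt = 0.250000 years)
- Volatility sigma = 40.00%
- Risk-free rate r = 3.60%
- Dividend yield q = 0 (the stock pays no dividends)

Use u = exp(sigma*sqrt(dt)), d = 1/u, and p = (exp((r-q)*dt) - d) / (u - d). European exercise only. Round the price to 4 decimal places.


dt = T/N = 0.250000
u = exp(sigma*sqrt(dt)) = 1.221403; d = 1/u = 0.818731
p = (exp((r-q)*dt) - d) / (u - d) = 0.472618
Discount per step: exp(-r*dt) = 0.991040
Stock lattice S(k, i) with i counting down-moves:
  k=0: S(0,0) = 23.8900
  k=1: S(1,0) = 29.1793; S(1,1) = 19.5595
  k=2: S(2,0) = 35.6397; S(2,1) = 23.8900; S(2,2) = 16.0139
  k=3: S(3,0) = 43.5304; S(3,1) = 29.1793; S(3,2) = 19.5595; S(3,3) = 13.1111
  k=4: S(4,0) = 53.1682; S(4,1) = 35.6397; S(4,2) = 23.8900; S(4,3) = 16.0139; S(4,4) = 10.7345
Terminal payoffs V(N, i) = max(S_T - K, 0):
  V(4,0) = 25.248173; V(4,1) = 7.719692; V(4,2) = 0.000000; V(4,3) = 0.000000; V(4,4) = 0.000000
Backward induction: V(k, i) = exp(-r*dt) * [p * V(k+1, i) + (1-p) * V(k+1, i+1)].
  V(3,0) = exp(-r*dt) * [p*25.248173 + (1-p)*7.719692] = 15.860571
  V(3,1) = exp(-r*dt) * [p*7.719692 + (1-p)*0.000000] = 3.615773
  V(3,2) = exp(-r*dt) * [p*0.000000 + (1-p)*0.000000] = 0.000000
  V(3,3) = exp(-r*dt) * [p*0.000000 + (1-p)*0.000000] = 0.000000
  V(2,0) = exp(-r*dt) * [p*15.860571 + (1-p)*3.615773] = 9.318634
  V(2,1) = exp(-r*dt) * [p*3.615773 + (1-p)*0.000000] = 1.693567
  V(2,2) = exp(-r*dt) * [p*0.000000 + (1-p)*0.000000] = 0.000000
  V(1,0) = exp(-r*dt) * [p*9.318634 + (1-p)*1.693567] = 5.249846
  V(1,1) = exp(-r*dt) * [p*1.693567 + (1-p)*0.000000] = 0.793238
  V(0,0) = exp(-r*dt) * [p*5.249846 + (1-p)*0.793238] = 2.873531

Answer: Price = V(0,0) = 2.8735


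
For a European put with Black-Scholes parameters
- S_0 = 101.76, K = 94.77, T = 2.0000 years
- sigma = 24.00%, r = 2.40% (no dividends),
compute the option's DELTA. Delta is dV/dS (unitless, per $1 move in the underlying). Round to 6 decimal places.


Answer: Delta = -0.301254

Derivation:
d1 = 0.5207965073; d2 = 0.1813852523
phi(d1) = 0.3483480922; exp(-qT) = 1.0000000000; exp(-rT) = 0.9531337871
N(-d1) = 0.3012542682
Delta = -exp(-qT) * N(-d1) = -1.0000000000 * 0.3012542682 = -0.301254


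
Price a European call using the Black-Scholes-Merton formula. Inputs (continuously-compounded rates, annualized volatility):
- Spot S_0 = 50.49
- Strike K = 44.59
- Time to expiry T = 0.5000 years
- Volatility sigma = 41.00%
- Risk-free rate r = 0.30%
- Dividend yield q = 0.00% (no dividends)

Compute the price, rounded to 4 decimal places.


d1 = (ln(S/K) + (r - q + 0.5*sigma^2) * T) / (sigma * sqrt(T)) = 0.57876062
d2 = d1 - sigma * sqrt(T) = 0.28884684
exp(-rT) = 0.99850112; exp(-qT) = 1.00000000
C = S_0 * exp(-qT) * N(d1) - K * exp(-rT) * N(d2)
N(d1) = 0.71862465; N(d2) = 0.61365071
C = 50.4900 * 1.00000000 * 0.71862465 - 44.5900 * 0.99850112 * 0.61365071 = 8.9617

Answer: Price = 8.9617


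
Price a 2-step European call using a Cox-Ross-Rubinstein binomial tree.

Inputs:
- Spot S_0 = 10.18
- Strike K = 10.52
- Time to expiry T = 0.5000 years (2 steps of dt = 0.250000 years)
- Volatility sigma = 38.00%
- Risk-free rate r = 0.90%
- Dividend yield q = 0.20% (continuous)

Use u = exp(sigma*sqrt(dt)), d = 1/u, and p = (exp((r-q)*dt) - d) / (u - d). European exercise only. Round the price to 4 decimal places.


dt = T/N = 0.250000
u = exp(sigma*sqrt(dt)) = 1.209250; d = 1/u = 0.826959
p = (exp((r-q)*dt) - d) / (u - d) = 0.457224
Discount per step: exp(-r*dt) = 0.997753
Stock lattice S(k, i) with i counting down-moves:
  k=0: S(0,0) = 10.1800
  k=1: S(1,0) = 12.3102; S(1,1) = 8.4184
  k=2: S(2,0) = 14.8861; S(2,1) = 10.1800; S(2,2) = 6.9617
Terminal payoffs V(N, i) = max(S_T - K, 0):
  V(2,0) = 4.366057; V(2,1) = 0.000000; V(2,2) = 0.000000
Backward induction: V(k, i) = exp(-r*dt) * [p * V(k+1, i) + (1-p) * V(k+1, i+1)].
  V(1,0) = exp(-r*dt) * [p*4.366057 + (1-p)*0.000000] = 1.991780
  V(1,1) = exp(-r*dt) * [p*0.000000 + (1-p)*0.000000] = 0.000000
  V(0,0) = exp(-r*dt) * [p*1.991780 + (1-p)*0.000000] = 0.908643

Answer: Price = V(0,0) = 0.9086


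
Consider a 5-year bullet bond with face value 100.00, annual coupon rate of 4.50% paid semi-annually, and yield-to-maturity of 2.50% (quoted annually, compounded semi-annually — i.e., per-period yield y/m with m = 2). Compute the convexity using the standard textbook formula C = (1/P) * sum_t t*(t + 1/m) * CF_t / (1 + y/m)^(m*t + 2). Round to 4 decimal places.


Coupon per period c = face * coupon_rate / m = 2.250000
Periods per year m = 2; per-period yield y/m = 0.012500
Number of cashflows N = 10
Cashflows (t years, CF_t, discount factor 1/(1+y/m)^(m*t), PV):
  t = 0.5000: CF_t = 2.250000, DF = 0.987654, PV = 2.222222
  t = 1.0000: CF_t = 2.250000, DF = 0.975461, PV = 2.194787
  t = 1.5000: CF_t = 2.250000, DF = 0.963418, PV = 2.167691
  t = 2.0000: CF_t = 2.250000, DF = 0.951524, PV = 2.140930
  t = 2.5000: CF_t = 2.250000, DF = 0.939777, PV = 2.114498
  t = 3.0000: CF_t = 2.250000, DF = 0.928175, PV = 2.088393
  t = 3.5000: CF_t = 2.250000, DF = 0.916716, PV = 2.062611
  t = 4.0000: CF_t = 2.250000, DF = 0.905398, PV = 2.037147
  t = 4.5000: CF_t = 2.250000, DF = 0.894221, PV = 2.011997
  t = 5.0000: CF_t = 102.250000, DF = 0.883181, PV = 90.305250
Price P = sum_t PV_t = 109.345526
Convexity numerator sum_t t*(t + 1/m) * CF_t / (1+y/m)^(m*t + 2):
  t = 0.5000: term = 1.083846
  t = 1.0000: term = 3.211394
  t = 1.5000: term = 6.343495
  t = 2.0000: term = 10.441967
  t = 2.5000: term = 15.469581
  t = 3.0000: term = 21.390038
  t = 3.5000: term = 28.167952
  t = 4.0000: term = 35.768828
  t = 4.5000: term = 44.159046
  t = 5.0000: term = 2422.454496
Convexity = (1/P) * sum = 2588.490643 / 109.345526 = 23.672579

Answer: Convexity = 23.6726
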